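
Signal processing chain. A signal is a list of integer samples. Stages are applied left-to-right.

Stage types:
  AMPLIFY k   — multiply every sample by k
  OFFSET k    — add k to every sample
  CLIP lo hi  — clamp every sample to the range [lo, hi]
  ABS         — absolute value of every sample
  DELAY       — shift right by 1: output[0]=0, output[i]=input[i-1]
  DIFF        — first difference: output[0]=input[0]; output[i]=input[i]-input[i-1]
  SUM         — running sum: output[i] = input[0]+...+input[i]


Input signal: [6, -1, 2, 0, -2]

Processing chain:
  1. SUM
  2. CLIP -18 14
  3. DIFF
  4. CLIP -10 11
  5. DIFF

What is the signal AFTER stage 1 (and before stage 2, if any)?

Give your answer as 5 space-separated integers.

Answer: 6 5 7 7 5

Derivation:
Input: [6, -1, 2, 0, -2]
Stage 1 (SUM): sum[0..0]=6, sum[0..1]=5, sum[0..2]=7, sum[0..3]=7, sum[0..4]=5 -> [6, 5, 7, 7, 5]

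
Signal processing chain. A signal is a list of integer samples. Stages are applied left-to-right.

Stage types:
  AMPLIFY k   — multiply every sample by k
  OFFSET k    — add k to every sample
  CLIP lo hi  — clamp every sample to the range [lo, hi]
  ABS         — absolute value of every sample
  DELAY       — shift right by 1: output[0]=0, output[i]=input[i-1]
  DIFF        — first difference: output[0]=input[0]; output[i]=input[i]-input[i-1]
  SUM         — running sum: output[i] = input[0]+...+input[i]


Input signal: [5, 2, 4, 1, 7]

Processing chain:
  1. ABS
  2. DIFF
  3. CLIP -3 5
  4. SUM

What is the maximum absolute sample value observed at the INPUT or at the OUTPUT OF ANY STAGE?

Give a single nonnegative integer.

Input: [5, 2, 4, 1, 7] (max |s|=7)
Stage 1 (ABS): |5|=5, |2|=2, |4|=4, |1|=1, |7|=7 -> [5, 2, 4, 1, 7] (max |s|=7)
Stage 2 (DIFF): s[0]=5, 2-5=-3, 4-2=2, 1-4=-3, 7-1=6 -> [5, -3, 2, -3, 6] (max |s|=6)
Stage 3 (CLIP -3 5): clip(5,-3,5)=5, clip(-3,-3,5)=-3, clip(2,-3,5)=2, clip(-3,-3,5)=-3, clip(6,-3,5)=5 -> [5, -3, 2, -3, 5] (max |s|=5)
Stage 4 (SUM): sum[0..0]=5, sum[0..1]=2, sum[0..2]=4, sum[0..3]=1, sum[0..4]=6 -> [5, 2, 4, 1, 6] (max |s|=6)
Overall max amplitude: 7

Answer: 7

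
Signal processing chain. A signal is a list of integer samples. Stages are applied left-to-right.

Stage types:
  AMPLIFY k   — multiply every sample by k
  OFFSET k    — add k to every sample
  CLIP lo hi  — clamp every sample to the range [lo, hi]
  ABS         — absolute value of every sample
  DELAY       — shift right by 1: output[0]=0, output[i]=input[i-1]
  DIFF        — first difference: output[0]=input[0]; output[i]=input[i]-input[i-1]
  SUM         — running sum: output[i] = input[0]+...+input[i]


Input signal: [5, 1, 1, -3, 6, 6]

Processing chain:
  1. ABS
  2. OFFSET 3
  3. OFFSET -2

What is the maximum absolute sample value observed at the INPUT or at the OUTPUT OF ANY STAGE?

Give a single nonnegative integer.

Answer: 9

Derivation:
Input: [5, 1, 1, -3, 6, 6] (max |s|=6)
Stage 1 (ABS): |5|=5, |1|=1, |1|=1, |-3|=3, |6|=6, |6|=6 -> [5, 1, 1, 3, 6, 6] (max |s|=6)
Stage 2 (OFFSET 3): 5+3=8, 1+3=4, 1+3=4, 3+3=6, 6+3=9, 6+3=9 -> [8, 4, 4, 6, 9, 9] (max |s|=9)
Stage 3 (OFFSET -2): 8+-2=6, 4+-2=2, 4+-2=2, 6+-2=4, 9+-2=7, 9+-2=7 -> [6, 2, 2, 4, 7, 7] (max |s|=7)
Overall max amplitude: 9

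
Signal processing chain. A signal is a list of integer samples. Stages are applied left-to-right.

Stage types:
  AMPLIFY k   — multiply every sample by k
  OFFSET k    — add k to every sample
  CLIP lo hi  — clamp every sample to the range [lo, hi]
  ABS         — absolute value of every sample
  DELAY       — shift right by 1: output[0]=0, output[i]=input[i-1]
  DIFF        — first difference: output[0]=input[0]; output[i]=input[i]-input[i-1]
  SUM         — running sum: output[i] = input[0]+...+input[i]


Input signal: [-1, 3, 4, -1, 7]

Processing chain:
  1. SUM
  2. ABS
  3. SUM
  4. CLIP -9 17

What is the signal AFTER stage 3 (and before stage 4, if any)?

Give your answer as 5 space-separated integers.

Answer: 1 3 9 14 26

Derivation:
Input: [-1, 3, 4, -1, 7]
Stage 1 (SUM): sum[0..0]=-1, sum[0..1]=2, sum[0..2]=6, sum[0..3]=5, sum[0..4]=12 -> [-1, 2, 6, 5, 12]
Stage 2 (ABS): |-1|=1, |2|=2, |6|=6, |5|=5, |12|=12 -> [1, 2, 6, 5, 12]
Stage 3 (SUM): sum[0..0]=1, sum[0..1]=3, sum[0..2]=9, sum[0..3]=14, sum[0..4]=26 -> [1, 3, 9, 14, 26]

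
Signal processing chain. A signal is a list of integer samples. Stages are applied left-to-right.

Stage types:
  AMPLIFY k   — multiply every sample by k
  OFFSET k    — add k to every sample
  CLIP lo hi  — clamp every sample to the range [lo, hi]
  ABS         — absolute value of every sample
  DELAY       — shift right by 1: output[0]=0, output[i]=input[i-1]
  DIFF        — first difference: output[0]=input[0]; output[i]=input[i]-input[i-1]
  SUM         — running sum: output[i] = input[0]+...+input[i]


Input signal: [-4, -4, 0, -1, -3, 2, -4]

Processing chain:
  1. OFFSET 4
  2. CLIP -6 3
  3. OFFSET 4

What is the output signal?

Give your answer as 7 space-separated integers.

Answer: 4 4 7 7 5 7 4

Derivation:
Input: [-4, -4, 0, -1, -3, 2, -4]
Stage 1 (OFFSET 4): -4+4=0, -4+4=0, 0+4=4, -1+4=3, -3+4=1, 2+4=6, -4+4=0 -> [0, 0, 4, 3, 1, 6, 0]
Stage 2 (CLIP -6 3): clip(0,-6,3)=0, clip(0,-6,3)=0, clip(4,-6,3)=3, clip(3,-6,3)=3, clip(1,-6,3)=1, clip(6,-6,3)=3, clip(0,-6,3)=0 -> [0, 0, 3, 3, 1, 3, 0]
Stage 3 (OFFSET 4): 0+4=4, 0+4=4, 3+4=7, 3+4=7, 1+4=5, 3+4=7, 0+4=4 -> [4, 4, 7, 7, 5, 7, 4]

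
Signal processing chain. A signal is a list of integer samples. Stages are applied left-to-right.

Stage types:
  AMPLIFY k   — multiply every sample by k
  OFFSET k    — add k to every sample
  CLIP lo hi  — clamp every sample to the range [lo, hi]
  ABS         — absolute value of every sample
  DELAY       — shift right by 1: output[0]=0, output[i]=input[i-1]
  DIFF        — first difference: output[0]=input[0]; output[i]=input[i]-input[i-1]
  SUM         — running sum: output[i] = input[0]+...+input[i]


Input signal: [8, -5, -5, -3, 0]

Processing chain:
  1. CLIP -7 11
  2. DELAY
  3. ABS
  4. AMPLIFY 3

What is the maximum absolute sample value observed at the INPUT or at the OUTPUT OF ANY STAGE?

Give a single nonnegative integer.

Answer: 24

Derivation:
Input: [8, -5, -5, -3, 0] (max |s|=8)
Stage 1 (CLIP -7 11): clip(8,-7,11)=8, clip(-5,-7,11)=-5, clip(-5,-7,11)=-5, clip(-3,-7,11)=-3, clip(0,-7,11)=0 -> [8, -5, -5, -3, 0] (max |s|=8)
Stage 2 (DELAY): [0, 8, -5, -5, -3] = [0, 8, -5, -5, -3] -> [0, 8, -5, -5, -3] (max |s|=8)
Stage 3 (ABS): |0|=0, |8|=8, |-5|=5, |-5|=5, |-3|=3 -> [0, 8, 5, 5, 3] (max |s|=8)
Stage 4 (AMPLIFY 3): 0*3=0, 8*3=24, 5*3=15, 5*3=15, 3*3=9 -> [0, 24, 15, 15, 9] (max |s|=24)
Overall max amplitude: 24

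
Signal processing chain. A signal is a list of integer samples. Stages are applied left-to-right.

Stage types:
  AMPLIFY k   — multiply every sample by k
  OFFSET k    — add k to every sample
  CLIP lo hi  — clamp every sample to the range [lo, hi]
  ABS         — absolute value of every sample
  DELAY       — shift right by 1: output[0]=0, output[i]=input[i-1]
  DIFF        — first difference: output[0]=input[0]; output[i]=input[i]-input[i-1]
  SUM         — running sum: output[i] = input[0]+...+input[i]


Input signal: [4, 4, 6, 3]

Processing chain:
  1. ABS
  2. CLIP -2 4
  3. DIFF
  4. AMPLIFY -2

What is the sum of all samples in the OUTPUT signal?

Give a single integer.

Answer: -6

Derivation:
Input: [4, 4, 6, 3]
Stage 1 (ABS): |4|=4, |4|=4, |6|=6, |3|=3 -> [4, 4, 6, 3]
Stage 2 (CLIP -2 4): clip(4,-2,4)=4, clip(4,-2,4)=4, clip(6,-2,4)=4, clip(3,-2,4)=3 -> [4, 4, 4, 3]
Stage 3 (DIFF): s[0]=4, 4-4=0, 4-4=0, 3-4=-1 -> [4, 0, 0, -1]
Stage 4 (AMPLIFY -2): 4*-2=-8, 0*-2=0, 0*-2=0, -1*-2=2 -> [-8, 0, 0, 2]
Output sum: -6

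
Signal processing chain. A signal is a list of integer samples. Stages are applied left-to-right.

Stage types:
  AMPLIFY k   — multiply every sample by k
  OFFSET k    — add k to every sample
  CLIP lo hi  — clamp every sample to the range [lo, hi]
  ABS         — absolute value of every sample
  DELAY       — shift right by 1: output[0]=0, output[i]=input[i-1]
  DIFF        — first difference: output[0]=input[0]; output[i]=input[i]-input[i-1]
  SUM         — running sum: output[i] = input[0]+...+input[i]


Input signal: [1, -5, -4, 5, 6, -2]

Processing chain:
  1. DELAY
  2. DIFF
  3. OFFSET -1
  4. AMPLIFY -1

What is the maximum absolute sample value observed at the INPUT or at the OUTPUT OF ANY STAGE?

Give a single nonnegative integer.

Answer: 9

Derivation:
Input: [1, -5, -4, 5, 6, -2] (max |s|=6)
Stage 1 (DELAY): [0, 1, -5, -4, 5, 6] = [0, 1, -5, -4, 5, 6] -> [0, 1, -5, -4, 5, 6] (max |s|=6)
Stage 2 (DIFF): s[0]=0, 1-0=1, -5-1=-6, -4--5=1, 5--4=9, 6-5=1 -> [0, 1, -6, 1, 9, 1] (max |s|=9)
Stage 3 (OFFSET -1): 0+-1=-1, 1+-1=0, -6+-1=-7, 1+-1=0, 9+-1=8, 1+-1=0 -> [-1, 0, -7, 0, 8, 0] (max |s|=8)
Stage 4 (AMPLIFY -1): -1*-1=1, 0*-1=0, -7*-1=7, 0*-1=0, 8*-1=-8, 0*-1=0 -> [1, 0, 7, 0, -8, 0] (max |s|=8)
Overall max amplitude: 9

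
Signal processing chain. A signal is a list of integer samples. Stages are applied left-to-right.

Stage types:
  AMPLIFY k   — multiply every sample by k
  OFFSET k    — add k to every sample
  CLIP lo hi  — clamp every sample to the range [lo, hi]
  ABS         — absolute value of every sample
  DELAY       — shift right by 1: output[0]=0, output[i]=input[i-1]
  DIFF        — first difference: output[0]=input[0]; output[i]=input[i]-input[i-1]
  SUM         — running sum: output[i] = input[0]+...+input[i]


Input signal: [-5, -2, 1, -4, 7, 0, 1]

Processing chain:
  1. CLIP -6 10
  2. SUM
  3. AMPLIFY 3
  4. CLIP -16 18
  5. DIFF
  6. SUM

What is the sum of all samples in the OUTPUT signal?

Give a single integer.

Input: [-5, -2, 1, -4, 7, 0, 1]
Stage 1 (CLIP -6 10): clip(-5,-6,10)=-5, clip(-2,-6,10)=-2, clip(1,-6,10)=1, clip(-4,-6,10)=-4, clip(7,-6,10)=7, clip(0,-6,10)=0, clip(1,-6,10)=1 -> [-5, -2, 1, -4, 7, 0, 1]
Stage 2 (SUM): sum[0..0]=-5, sum[0..1]=-7, sum[0..2]=-6, sum[0..3]=-10, sum[0..4]=-3, sum[0..5]=-3, sum[0..6]=-2 -> [-5, -7, -6, -10, -3, -3, -2]
Stage 3 (AMPLIFY 3): -5*3=-15, -7*3=-21, -6*3=-18, -10*3=-30, -3*3=-9, -3*3=-9, -2*3=-6 -> [-15, -21, -18, -30, -9, -9, -6]
Stage 4 (CLIP -16 18): clip(-15,-16,18)=-15, clip(-21,-16,18)=-16, clip(-18,-16,18)=-16, clip(-30,-16,18)=-16, clip(-9,-16,18)=-9, clip(-9,-16,18)=-9, clip(-6,-16,18)=-6 -> [-15, -16, -16, -16, -9, -9, -6]
Stage 5 (DIFF): s[0]=-15, -16--15=-1, -16--16=0, -16--16=0, -9--16=7, -9--9=0, -6--9=3 -> [-15, -1, 0, 0, 7, 0, 3]
Stage 6 (SUM): sum[0..0]=-15, sum[0..1]=-16, sum[0..2]=-16, sum[0..3]=-16, sum[0..4]=-9, sum[0..5]=-9, sum[0..6]=-6 -> [-15, -16, -16, -16, -9, -9, -6]
Output sum: -87

Answer: -87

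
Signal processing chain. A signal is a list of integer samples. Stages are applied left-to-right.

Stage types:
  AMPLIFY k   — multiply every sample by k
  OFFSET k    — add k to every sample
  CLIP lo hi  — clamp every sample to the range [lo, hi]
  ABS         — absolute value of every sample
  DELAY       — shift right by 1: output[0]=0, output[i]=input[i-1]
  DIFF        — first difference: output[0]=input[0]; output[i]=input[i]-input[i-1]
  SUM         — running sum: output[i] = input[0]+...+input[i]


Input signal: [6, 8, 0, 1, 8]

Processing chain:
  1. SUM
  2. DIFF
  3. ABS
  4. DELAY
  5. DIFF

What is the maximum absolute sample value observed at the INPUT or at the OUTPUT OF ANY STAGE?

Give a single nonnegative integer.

Answer: 23

Derivation:
Input: [6, 8, 0, 1, 8] (max |s|=8)
Stage 1 (SUM): sum[0..0]=6, sum[0..1]=14, sum[0..2]=14, sum[0..3]=15, sum[0..4]=23 -> [6, 14, 14, 15, 23] (max |s|=23)
Stage 2 (DIFF): s[0]=6, 14-6=8, 14-14=0, 15-14=1, 23-15=8 -> [6, 8, 0, 1, 8] (max |s|=8)
Stage 3 (ABS): |6|=6, |8|=8, |0|=0, |1|=1, |8|=8 -> [6, 8, 0, 1, 8] (max |s|=8)
Stage 4 (DELAY): [0, 6, 8, 0, 1] = [0, 6, 8, 0, 1] -> [0, 6, 8, 0, 1] (max |s|=8)
Stage 5 (DIFF): s[0]=0, 6-0=6, 8-6=2, 0-8=-8, 1-0=1 -> [0, 6, 2, -8, 1] (max |s|=8)
Overall max amplitude: 23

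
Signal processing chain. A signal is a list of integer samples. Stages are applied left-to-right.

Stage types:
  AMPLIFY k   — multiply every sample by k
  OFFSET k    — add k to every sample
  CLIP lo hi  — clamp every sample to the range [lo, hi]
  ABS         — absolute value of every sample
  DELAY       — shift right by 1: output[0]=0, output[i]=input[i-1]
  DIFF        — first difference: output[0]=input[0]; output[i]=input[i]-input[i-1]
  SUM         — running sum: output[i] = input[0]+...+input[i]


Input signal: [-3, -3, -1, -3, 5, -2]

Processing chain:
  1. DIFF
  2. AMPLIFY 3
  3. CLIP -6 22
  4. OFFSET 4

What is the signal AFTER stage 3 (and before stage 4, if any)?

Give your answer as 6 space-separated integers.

Answer: -6 0 6 -6 22 -6

Derivation:
Input: [-3, -3, -1, -3, 5, -2]
Stage 1 (DIFF): s[0]=-3, -3--3=0, -1--3=2, -3--1=-2, 5--3=8, -2-5=-7 -> [-3, 0, 2, -2, 8, -7]
Stage 2 (AMPLIFY 3): -3*3=-9, 0*3=0, 2*3=6, -2*3=-6, 8*3=24, -7*3=-21 -> [-9, 0, 6, -6, 24, -21]
Stage 3 (CLIP -6 22): clip(-9,-6,22)=-6, clip(0,-6,22)=0, clip(6,-6,22)=6, clip(-6,-6,22)=-6, clip(24,-6,22)=22, clip(-21,-6,22)=-6 -> [-6, 0, 6, -6, 22, -6]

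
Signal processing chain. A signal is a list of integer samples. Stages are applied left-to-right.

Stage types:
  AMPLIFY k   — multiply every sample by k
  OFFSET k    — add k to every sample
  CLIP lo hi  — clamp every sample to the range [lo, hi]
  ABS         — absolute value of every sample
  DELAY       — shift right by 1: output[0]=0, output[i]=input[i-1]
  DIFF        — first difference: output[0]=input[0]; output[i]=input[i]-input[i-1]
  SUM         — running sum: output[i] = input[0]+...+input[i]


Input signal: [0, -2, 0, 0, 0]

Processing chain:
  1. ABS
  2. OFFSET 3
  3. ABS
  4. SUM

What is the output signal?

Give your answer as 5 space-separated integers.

Input: [0, -2, 0, 0, 0]
Stage 1 (ABS): |0|=0, |-2|=2, |0|=0, |0|=0, |0|=0 -> [0, 2, 0, 0, 0]
Stage 2 (OFFSET 3): 0+3=3, 2+3=5, 0+3=3, 0+3=3, 0+3=3 -> [3, 5, 3, 3, 3]
Stage 3 (ABS): |3|=3, |5|=5, |3|=3, |3|=3, |3|=3 -> [3, 5, 3, 3, 3]
Stage 4 (SUM): sum[0..0]=3, sum[0..1]=8, sum[0..2]=11, sum[0..3]=14, sum[0..4]=17 -> [3, 8, 11, 14, 17]

Answer: 3 8 11 14 17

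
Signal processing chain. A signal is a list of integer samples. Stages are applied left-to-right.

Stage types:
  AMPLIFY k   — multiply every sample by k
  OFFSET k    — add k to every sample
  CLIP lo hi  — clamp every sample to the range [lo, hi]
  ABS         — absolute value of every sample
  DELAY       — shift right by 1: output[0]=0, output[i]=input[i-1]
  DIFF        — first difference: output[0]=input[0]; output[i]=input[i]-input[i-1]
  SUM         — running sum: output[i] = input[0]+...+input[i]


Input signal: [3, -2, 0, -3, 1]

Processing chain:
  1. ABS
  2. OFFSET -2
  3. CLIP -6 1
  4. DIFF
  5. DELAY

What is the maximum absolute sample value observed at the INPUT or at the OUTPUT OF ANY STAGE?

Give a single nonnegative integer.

Input: [3, -2, 0, -3, 1] (max |s|=3)
Stage 1 (ABS): |3|=3, |-2|=2, |0|=0, |-3|=3, |1|=1 -> [3, 2, 0, 3, 1] (max |s|=3)
Stage 2 (OFFSET -2): 3+-2=1, 2+-2=0, 0+-2=-2, 3+-2=1, 1+-2=-1 -> [1, 0, -2, 1, -1] (max |s|=2)
Stage 3 (CLIP -6 1): clip(1,-6,1)=1, clip(0,-6,1)=0, clip(-2,-6,1)=-2, clip(1,-6,1)=1, clip(-1,-6,1)=-1 -> [1, 0, -2, 1, -1] (max |s|=2)
Stage 4 (DIFF): s[0]=1, 0-1=-1, -2-0=-2, 1--2=3, -1-1=-2 -> [1, -1, -2, 3, -2] (max |s|=3)
Stage 5 (DELAY): [0, 1, -1, -2, 3] = [0, 1, -1, -2, 3] -> [0, 1, -1, -2, 3] (max |s|=3)
Overall max amplitude: 3

Answer: 3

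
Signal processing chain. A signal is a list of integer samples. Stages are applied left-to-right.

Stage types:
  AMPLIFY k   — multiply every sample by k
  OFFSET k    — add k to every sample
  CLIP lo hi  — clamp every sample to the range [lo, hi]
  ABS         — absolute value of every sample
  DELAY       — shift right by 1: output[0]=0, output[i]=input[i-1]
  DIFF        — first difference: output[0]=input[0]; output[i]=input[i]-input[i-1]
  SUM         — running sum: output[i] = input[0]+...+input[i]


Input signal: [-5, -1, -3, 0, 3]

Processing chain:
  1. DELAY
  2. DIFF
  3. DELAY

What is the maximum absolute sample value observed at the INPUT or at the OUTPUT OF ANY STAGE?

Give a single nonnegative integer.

Answer: 5

Derivation:
Input: [-5, -1, -3, 0, 3] (max |s|=5)
Stage 1 (DELAY): [0, -5, -1, -3, 0] = [0, -5, -1, -3, 0] -> [0, -5, -1, -3, 0] (max |s|=5)
Stage 2 (DIFF): s[0]=0, -5-0=-5, -1--5=4, -3--1=-2, 0--3=3 -> [0, -5, 4, -2, 3] (max |s|=5)
Stage 3 (DELAY): [0, 0, -5, 4, -2] = [0, 0, -5, 4, -2] -> [0, 0, -5, 4, -2] (max |s|=5)
Overall max amplitude: 5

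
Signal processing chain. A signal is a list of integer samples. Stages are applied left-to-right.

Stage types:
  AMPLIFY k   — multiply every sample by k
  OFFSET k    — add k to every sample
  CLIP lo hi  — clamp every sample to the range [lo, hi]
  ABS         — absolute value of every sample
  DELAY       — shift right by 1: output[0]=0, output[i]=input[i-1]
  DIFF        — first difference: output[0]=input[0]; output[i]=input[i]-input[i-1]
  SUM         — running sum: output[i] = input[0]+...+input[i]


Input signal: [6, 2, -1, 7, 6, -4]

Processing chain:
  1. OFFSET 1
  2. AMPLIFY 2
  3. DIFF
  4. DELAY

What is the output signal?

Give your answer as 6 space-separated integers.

Input: [6, 2, -1, 7, 6, -4]
Stage 1 (OFFSET 1): 6+1=7, 2+1=3, -1+1=0, 7+1=8, 6+1=7, -4+1=-3 -> [7, 3, 0, 8, 7, -3]
Stage 2 (AMPLIFY 2): 7*2=14, 3*2=6, 0*2=0, 8*2=16, 7*2=14, -3*2=-6 -> [14, 6, 0, 16, 14, -6]
Stage 3 (DIFF): s[0]=14, 6-14=-8, 0-6=-6, 16-0=16, 14-16=-2, -6-14=-20 -> [14, -8, -6, 16, -2, -20]
Stage 4 (DELAY): [0, 14, -8, -6, 16, -2] = [0, 14, -8, -6, 16, -2] -> [0, 14, -8, -6, 16, -2]

Answer: 0 14 -8 -6 16 -2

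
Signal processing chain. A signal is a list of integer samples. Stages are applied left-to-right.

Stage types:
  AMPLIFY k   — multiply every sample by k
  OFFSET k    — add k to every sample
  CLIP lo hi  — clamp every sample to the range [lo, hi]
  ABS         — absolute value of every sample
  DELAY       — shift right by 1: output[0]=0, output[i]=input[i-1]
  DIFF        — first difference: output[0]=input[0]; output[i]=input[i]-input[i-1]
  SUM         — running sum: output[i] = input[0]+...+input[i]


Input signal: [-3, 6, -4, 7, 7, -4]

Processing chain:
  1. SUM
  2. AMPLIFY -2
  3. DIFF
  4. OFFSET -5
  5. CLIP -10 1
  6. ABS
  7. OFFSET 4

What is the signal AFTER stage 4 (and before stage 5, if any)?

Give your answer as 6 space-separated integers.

Answer: 1 -17 3 -19 -19 3

Derivation:
Input: [-3, 6, -4, 7, 7, -4]
Stage 1 (SUM): sum[0..0]=-3, sum[0..1]=3, sum[0..2]=-1, sum[0..3]=6, sum[0..4]=13, sum[0..5]=9 -> [-3, 3, -1, 6, 13, 9]
Stage 2 (AMPLIFY -2): -3*-2=6, 3*-2=-6, -1*-2=2, 6*-2=-12, 13*-2=-26, 9*-2=-18 -> [6, -6, 2, -12, -26, -18]
Stage 3 (DIFF): s[0]=6, -6-6=-12, 2--6=8, -12-2=-14, -26--12=-14, -18--26=8 -> [6, -12, 8, -14, -14, 8]
Stage 4 (OFFSET -5): 6+-5=1, -12+-5=-17, 8+-5=3, -14+-5=-19, -14+-5=-19, 8+-5=3 -> [1, -17, 3, -19, -19, 3]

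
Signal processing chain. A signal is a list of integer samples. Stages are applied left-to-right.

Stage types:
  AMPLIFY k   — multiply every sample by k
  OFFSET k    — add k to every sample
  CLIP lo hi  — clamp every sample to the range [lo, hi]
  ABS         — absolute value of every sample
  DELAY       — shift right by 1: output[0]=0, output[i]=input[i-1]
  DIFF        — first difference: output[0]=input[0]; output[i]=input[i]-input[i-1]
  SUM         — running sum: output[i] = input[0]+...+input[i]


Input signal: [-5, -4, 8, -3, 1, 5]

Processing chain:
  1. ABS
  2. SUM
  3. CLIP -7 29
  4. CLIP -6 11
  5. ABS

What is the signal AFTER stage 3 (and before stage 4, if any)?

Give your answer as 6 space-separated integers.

Input: [-5, -4, 8, -3, 1, 5]
Stage 1 (ABS): |-5|=5, |-4|=4, |8|=8, |-3|=3, |1|=1, |5|=5 -> [5, 4, 8, 3, 1, 5]
Stage 2 (SUM): sum[0..0]=5, sum[0..1]=9, sum[0..2]=17, sum[0..3]=20, sum[0..4]=21, sum[0..5]=26 -> [5, 9, 17, 20, 21, 26]
Stage 3 (CLIP -7 29): clip(5,-7,29)=5, clip(9,-7,29)=9, clip(17,-7,29)=17, clip(20,-7,29)=20, clip(21,-7,29)=21, clip(26,-7,29)=26 -> [5, 9, 17, 20, 21, 26]

Answer: 5 9 17 20 21 26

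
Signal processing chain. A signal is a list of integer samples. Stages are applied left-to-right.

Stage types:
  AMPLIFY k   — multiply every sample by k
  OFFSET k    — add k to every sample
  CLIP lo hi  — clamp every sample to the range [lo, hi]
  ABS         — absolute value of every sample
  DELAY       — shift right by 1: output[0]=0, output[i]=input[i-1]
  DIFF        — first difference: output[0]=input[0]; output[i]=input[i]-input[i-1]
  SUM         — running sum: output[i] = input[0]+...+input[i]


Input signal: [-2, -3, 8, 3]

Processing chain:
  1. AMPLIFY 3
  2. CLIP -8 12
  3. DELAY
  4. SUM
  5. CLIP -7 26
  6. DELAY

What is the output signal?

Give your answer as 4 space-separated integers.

Input: [-2, -3, 8, 3]
Stage 1 (AMPLIFY 3): -2*3=-6, -3*3=-9, 8*3=24, 3*3=9 -> [-6, -9, 24, 9]
Stage 2 (CLIP -8 12): clip(-6,-8,12)=-6, clip(-9,-8,12)=-8, clip(24,-8,12)=12, clip(9,-8,12)=9 -> [-6, -8, 12, 9]
Stage 3 (DELAY): [0, -6, -8, 12] = [0, -6, -8, 12] -> [0, -6, -8, 12]
Stage 4 (SUM): sum[0..0]=0, sum[0..1]=-6, sum[0..2]=-14, sum[0..3]=-2 -> [0, -6, -14, -2]
Stage 5 (CLIP -7 26): clip(0,-7,26)=0, clip(-6,-7,26)=-6, clip(-14,-7,26)=-7, clip(-2,-7,26)=-2 -> [0, -6, -7, -2]
Stage 6 (DELAY): [0, 0, -6, -7] = [0, 0, -6, -7] -> [0, 0, -6, -7]

Answer: 0 0 -6 -7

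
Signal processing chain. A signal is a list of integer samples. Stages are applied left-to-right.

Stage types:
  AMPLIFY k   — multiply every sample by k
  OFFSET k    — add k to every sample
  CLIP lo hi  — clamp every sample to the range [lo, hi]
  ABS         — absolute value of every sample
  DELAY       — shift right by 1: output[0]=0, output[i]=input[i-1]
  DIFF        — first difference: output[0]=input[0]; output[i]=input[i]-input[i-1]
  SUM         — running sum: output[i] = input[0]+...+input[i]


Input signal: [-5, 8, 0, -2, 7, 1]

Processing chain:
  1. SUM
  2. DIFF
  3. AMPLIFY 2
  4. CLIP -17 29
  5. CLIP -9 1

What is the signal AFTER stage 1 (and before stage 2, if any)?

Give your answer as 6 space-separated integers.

Input: [-5, 8, 0, -2, 7, 1]
Stage 1 (SUM): sum[0..0]=-5, sum[0..1]=3, sum[0..2]=3, sum[0..3]=1, sum[0..4]=8, sum[0..5]=9 -> [-5, 3, 3, 1, 8, 9]

Answer: -5 3 3 1 8 9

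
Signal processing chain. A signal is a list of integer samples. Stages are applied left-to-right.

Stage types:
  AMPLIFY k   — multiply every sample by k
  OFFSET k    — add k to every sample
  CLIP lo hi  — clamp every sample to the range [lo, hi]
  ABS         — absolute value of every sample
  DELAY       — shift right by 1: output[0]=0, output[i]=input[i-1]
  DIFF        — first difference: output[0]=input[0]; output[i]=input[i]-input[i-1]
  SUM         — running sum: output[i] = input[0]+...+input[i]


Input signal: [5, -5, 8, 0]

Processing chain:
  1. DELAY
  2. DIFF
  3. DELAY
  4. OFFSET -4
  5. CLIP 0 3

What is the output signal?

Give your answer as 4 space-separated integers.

Answer: 0 0 1 0

Derivation:
Input: [5, -5, 8, 0]
Stage 1 (DELAY): [0, 5, -5, 8] = [0, 5, -5, 8] -> [0, 5, -5, 8]
Stage 2 (DIFF): s[0]=0, 5-0=5, -5-5=-10, 8--5=13 -> [0, 5, -10, 13]
Stage 3 (DELAY): [0, 0, 5, -10] = [0, 0, 5, -10] -> [0, 0, 5, -10]
Stage 4 (OFFSET -4): 0+-4=-4, 0+-4=-4, 5+-4=1, -10+-4=-14 -> [-4, -4, 1, -14]
Stage 5 (CLIP 0 3): clip(-4,0,3)=0, clip(-4,0,3)=0, clip(1,0,3)=1, clip(-14,0,3)=0 -> [0, 0, 1, 0]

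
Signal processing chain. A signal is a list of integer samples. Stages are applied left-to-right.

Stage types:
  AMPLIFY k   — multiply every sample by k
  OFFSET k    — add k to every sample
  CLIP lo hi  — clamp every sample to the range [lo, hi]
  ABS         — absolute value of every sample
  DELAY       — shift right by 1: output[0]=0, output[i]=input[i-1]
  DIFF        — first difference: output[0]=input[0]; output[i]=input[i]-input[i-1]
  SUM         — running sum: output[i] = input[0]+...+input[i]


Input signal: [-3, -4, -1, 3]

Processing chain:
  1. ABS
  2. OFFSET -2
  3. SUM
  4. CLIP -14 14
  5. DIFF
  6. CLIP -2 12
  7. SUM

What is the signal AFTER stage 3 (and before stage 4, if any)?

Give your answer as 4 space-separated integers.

Answer: 1 3 2 3

Derivation:
Input: [-3, -4, -1, 3]
Stage 1 (ABS): |-3|=3, |-4|=4, |-1|=1, |3|=3 -> [3, 4, 1, 3]
Stage 2 (OFFSET -2): 3+-2=1, 4+-2=2, 1+-2=-1, 3+-2=1 -> [1, 2, -1, 1]
Stage 3 (SUM): sum[0..0]=1, sum[0..1]=3, sum[0..2]=2, sum[0..3]=3 -> [1, 3, 2, 3]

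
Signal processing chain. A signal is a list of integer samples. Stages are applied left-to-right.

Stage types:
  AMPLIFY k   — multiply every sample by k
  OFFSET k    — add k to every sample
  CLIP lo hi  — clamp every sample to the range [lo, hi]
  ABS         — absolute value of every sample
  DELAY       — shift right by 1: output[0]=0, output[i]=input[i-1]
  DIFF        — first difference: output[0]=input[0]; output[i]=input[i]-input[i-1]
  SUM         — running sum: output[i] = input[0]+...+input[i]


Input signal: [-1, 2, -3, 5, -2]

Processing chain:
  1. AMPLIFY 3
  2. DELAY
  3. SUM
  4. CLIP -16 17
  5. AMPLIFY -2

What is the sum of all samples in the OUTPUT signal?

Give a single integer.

Input: [-1, 2, -3, 5, -2]
Stage 1 (AMPLIFY 3): -1*3=-3, 2*3=6, -3*3=-9, 5*3=15, -2*3=-6 -> [-3, 6, -9, 15, -6]
Stage 2 (DELAY): [0, -3, 6, -9, 15] = [0, -3, 6, -9, 15] -> [0, -3, 6, -9, 15]
Stage 3 (SUM): sum[0..0]=0, sum[0..1]=-3, sum[0..2]=3, sum[0..3]=-6, sum[0..4]=9 -> [0, -3, 3, -6, 9]
Stage 4 (CLIP -16 17): clip(0,-16,17)=0, clip(-3,-16,17)=-3, clip(3,-16,17)=3, clip(-6,-16,17)=-6, clip(9,-16,17)=9 -> [0, -3, 3, -6, 9]
Stage 5 (AMPLIFY -2): 0*-2=0, -3*-2=6, 3*-2=-6, -6*-2=12, 9*-2=-18 -> [0, 6, -6, 12, -18]
Output sum: -6

Answer: -6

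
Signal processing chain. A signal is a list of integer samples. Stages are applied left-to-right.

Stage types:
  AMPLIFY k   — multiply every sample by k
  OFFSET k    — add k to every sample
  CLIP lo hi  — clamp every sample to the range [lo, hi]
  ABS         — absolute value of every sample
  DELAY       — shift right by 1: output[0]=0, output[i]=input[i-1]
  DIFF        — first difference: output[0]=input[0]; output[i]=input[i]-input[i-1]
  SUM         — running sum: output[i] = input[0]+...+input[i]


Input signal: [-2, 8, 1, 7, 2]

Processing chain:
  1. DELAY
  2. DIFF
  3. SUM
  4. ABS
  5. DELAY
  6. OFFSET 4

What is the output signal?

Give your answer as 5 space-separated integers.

Input: [-2, 8, 1, 7, 2]
Stage 1 (DELAY): [0, -2, 8, 1, 7] = [0, -2, 8, 1, 7] -> [0, -2, 8, 1, 7]
Stage 2 (DIFF): s[0]=0, -2-0=-2, 8--2=10, 1-8=-7, 7-1=6 -> [0, -2, 10, -7, 6]
Stage 3 (SUM): sum[0..0]=0, sum[0..1]=-2, sum[0..2]=8, sum[0..3]=1, sum[0..4]=7 -> [0, -2, 8, 1, 7]
Stage 4 (ABS): |0|=0, |-2|=2, |8|=8, |1|=1, |7|=7 -> [0, 2, 8, 1, 7]
Stage 5 (DELAY): [0, 0, 2, 8, 1] = [0, 0, 2, 8, 1] -> [0, 0, 2, 8, 1]
Stage 6 (OFFSET 4): 0+4=4, 0+4=4, 2+4=6, 8+4=12, 1+4=5 -> [4, 4, 6, 12, 5]

Answer: 4 4 6 12 5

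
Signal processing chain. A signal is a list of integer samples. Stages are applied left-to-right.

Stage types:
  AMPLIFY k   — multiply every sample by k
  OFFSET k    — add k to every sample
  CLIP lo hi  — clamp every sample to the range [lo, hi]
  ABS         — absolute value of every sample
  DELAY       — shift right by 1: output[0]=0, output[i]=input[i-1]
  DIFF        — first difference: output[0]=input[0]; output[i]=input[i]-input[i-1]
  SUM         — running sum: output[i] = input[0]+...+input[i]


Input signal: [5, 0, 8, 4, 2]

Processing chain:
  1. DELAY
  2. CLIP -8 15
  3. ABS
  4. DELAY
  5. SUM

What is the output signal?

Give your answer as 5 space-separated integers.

Input: [5, 0, 8, 4, 2]
Stage 1 (DELAY): [0, 5, 0, 8, 4] = [0, 5, 0, 8, 4] -> [0, 5, 0, 8, 4]
Stage 2 (CLIP -8 15): clip(0,-8,15)=0, clip(5,-8,15)=5, clip(0,-8,15)=0, clip(8,-8,15)=8, clip(4,-8,15)=4 -> [0, 5, 0, 8, 4]
Stage 3 (ABS): |0|=0, |5|=5, |0|=0, |8|=8, |4|=4 -> [0, 5, 0, 8, 4]
Stage 4 (DELAY): [0, 0, 5, 0, 8] = [0, 0, 5, 0, 8] -> [0, 0, 5, 0, 8]
Stage 5 (SUM): sum[0..0]=0, sum[0..1]=0, sum[0..2]=5, sum[0..3]=5, sum[0..4]=13 -> [0, 0, 5, 5, 13]

Answer: 0 0 5 5 13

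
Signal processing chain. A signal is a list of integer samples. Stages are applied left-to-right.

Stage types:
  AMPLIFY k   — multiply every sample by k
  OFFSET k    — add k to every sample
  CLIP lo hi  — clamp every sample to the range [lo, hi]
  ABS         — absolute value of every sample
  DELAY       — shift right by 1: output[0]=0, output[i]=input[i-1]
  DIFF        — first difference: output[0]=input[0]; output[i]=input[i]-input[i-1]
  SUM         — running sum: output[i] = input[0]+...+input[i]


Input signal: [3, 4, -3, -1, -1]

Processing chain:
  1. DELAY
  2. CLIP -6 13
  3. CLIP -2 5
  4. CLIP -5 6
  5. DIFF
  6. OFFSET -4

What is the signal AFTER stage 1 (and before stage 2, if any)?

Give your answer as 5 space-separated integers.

Answer: 0 3 4 -3 -1

Derivation:
Input: [3, 4, -3, -1, -1]
Stage 1 (DELAY): [0, 3, 4, -3, -1] = [0, 3, 4, -3, -1] -> [0, 3, 4, -3, -1]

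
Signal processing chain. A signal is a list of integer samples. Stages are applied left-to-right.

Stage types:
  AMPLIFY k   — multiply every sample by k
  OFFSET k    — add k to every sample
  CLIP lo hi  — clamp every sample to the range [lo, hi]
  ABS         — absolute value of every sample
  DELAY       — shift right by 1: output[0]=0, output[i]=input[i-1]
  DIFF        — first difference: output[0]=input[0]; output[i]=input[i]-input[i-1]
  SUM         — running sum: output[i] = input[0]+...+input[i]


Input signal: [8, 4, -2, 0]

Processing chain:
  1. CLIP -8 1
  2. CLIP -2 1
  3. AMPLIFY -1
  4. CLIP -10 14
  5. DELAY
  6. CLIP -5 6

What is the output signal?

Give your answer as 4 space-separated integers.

Input: [8, 4, -2, 0]
Stage 1 (CLIP -8 1): clip(8,-8,1)=1, clip(4,-8,1)=1, clip(-2,-8,1)=-2, clip(0,-8,1)=0 -> [1, 1, -2, 0]
Stage 2 (CLIP -2 1): clip(1,-2,1)=1, clip(1,-2,1)=1, clip(-2,-2,1)=-2, clip(0,-2,1)=0 -> [1, 1, -2, 0]
Stage 3 (AMPLIFY -1): 1*-1=-1, 1*-1=-1, -2*-1=2, 0*-1=0 -> [-1, -1, 2, 0]
Stage 4 (CLIP -10 14): clip(-1,-10,14)=-1, clip(-1,-10,14)=-1, clip(2,-10,14)=2, clip(0,-10,14)=0 -> [-1, -1, 2, 0]
Stage 5 (DELAY): [0, -1, -1, 2] = [0, -1, -1, 2] -> [0, -1, -1, 2]
Stage 6 (CLIP -5 6): clip(0,-5,6)=0, clip(-1,-5,6)=-1, clip(-1,-5,6)=-1, clip(2,-5,6)=2 -> [0, -1, -1, 2]

Answer: 0 -1 -1 2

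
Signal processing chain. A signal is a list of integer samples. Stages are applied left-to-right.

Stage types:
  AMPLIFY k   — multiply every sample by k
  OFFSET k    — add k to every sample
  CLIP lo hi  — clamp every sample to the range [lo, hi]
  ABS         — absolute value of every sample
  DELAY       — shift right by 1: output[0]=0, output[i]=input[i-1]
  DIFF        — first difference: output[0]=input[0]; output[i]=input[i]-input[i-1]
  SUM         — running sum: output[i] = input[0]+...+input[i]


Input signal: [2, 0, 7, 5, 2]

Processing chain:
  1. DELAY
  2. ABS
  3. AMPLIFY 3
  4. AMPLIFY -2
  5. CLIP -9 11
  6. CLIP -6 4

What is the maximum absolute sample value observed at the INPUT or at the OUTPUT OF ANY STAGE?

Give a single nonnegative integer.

Input: [2, 0, 7, 5, 2] (max |s|=7)
Stage 1 (DELAY): [0, 2, 0, 7, 5] = [0, 2, 0, 7, 5] -> [0, 2, 0, 7, 5] (max |s|=7)
Stage 2 (ABS): |0|=0, |2|=2, |0|=0, |7|=7, |5|=5 -> [0, 2, 0, 7, 5] (max |s|=7)
Stage 3 (AMPLIFY 3): 0*3=0, 2*3=6, 0*3=0, 7*3=21, 5*3=15 -> [0, 6, 0, 21, 15] (max |s|=21)
Stage 4 (AMPLIFY -2): 0*-2=0, 6*-2=-12, 0*-2=0, 21*-2=-42, 15*-2=-30 -> [0, -12, 0, -42, -30] (max |s|=42)
Stage 5 (CLIP -9 11): clip(0,-9,11)=0, clip(-12,-9,11)=-9, clip(0,-9,11)=0, clip(-42,-9,11)=-9, clip(-30,-9,11)=-9 -> [0, -9, 0, -9, -9] (max |s|=9)
Stage 6 (CLIP -6 4): clip(0,-6,4)=0, clip(-9,-6,4)=-6, clip(0,-6,4)=0, clip(-9,-6,4)=-6, clip(-9,-6,4)=-6 -> [0, -6, 0, -6, -6] (max |s|=6)
Overall max amplitude: 42

Answer: 42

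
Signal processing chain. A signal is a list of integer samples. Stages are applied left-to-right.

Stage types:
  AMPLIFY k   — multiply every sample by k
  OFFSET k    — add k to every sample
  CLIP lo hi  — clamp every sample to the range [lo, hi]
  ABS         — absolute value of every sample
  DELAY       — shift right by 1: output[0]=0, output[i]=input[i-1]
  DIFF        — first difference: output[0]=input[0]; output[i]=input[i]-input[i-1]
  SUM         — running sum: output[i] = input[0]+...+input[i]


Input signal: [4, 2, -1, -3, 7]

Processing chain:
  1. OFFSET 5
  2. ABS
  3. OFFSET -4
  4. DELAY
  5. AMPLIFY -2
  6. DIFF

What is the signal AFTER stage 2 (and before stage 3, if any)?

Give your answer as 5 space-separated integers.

Answer: 9 7 4 2 12

Derivation:
Input: [4, 2, -1, -3, 7]
Stage 1 (OFFSET 5): 4+5=9, 2+5=7, -1+5=4, -3+5=2, 7+5=12 -> [9, 7, 4, 2, 12]
Stage 2 (ABS): |9|=9, |7|=7, |4|=4, |2|=2, |12|=12 -> [9, 7, 4, 2, 12]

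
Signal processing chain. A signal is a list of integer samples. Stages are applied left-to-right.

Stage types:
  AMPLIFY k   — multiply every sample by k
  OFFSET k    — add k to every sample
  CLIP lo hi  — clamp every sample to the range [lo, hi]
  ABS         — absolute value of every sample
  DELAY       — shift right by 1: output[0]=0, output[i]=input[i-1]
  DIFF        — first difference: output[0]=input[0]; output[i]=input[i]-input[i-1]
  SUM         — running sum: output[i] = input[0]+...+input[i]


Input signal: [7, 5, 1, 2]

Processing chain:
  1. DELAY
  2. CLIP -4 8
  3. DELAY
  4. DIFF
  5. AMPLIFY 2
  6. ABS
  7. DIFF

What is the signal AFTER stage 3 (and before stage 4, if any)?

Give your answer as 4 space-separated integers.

Input: [7, 5, 1, 2]
Stage 1 (DELAY): [0, 7, 5, 1] = [0, 7, 5, 1] -> [0, 7, 5, 1]
Stage 2 (CLIP -4 8): clip(0,-4,8)=0, clip(7,-4,8)=7, clip(5,-4,8)=5, clip(1,-4,8)=1 -> [0, 7, 5, 1]
Stage 3 (DELAY): [0, 0, 7, 5] = [0, 0, 7, 5] -> [0, 0, 7, 5]

Answer: 0 0 7 5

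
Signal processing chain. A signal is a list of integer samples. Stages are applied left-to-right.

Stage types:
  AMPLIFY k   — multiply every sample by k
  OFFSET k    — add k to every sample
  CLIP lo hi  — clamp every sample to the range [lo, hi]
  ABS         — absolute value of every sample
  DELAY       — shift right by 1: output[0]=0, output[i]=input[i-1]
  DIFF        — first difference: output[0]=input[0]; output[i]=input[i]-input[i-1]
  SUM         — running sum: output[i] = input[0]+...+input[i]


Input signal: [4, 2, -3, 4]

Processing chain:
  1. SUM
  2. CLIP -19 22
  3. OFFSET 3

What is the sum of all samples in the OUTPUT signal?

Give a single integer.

Answer: 32

Derivation:
Input: [4, 2, -3, 4]
Stage 1 (SUM): sum[0..0]=4, sum[0..1]=6, sum[0..2]=3, sum[0..3]=7 -> [4, 6, 3, 7]
Stage 2 (CLIP -19 22): clip(4,-19,22)=4, clip(6,-19,22)=6, clip(3,-19,22)=3, clip(7,-19,22)=7 -> [4, 6, 3, 7]
Stage 3 (OFFSET 3): 4+3=7, 6+3=9, 3+3=6, 7+3=10 -> [7, 9, 6, 10]
Output sum: 32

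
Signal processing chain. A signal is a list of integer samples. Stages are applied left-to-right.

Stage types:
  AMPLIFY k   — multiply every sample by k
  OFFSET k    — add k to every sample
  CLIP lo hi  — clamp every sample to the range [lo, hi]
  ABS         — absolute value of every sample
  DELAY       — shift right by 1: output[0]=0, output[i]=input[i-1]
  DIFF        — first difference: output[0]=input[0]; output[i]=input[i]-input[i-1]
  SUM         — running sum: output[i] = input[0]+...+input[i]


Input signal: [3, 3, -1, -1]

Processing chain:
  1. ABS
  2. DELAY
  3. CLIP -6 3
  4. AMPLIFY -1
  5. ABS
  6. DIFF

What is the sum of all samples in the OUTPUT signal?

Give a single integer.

Answer: 1

Derivation:
Input: [3, 3, -1, -1]
Stage 1 (ABS): |3|=3, |3|=3, |-1|=1, |-1|=1 -> [3, 3, 1, 1]
Stage 2 (DELAY): [0, 3, 3, 1] = [0, 3, 3, 1] -> [0, 3, 3, 1]
Stage 3 (CLIP -6 3): clip(0,-6,3)=0, clip(3,-6,3)=3, clip(3,-6,3)=3, clip(1,-6,3)=1 -> [0, 3, 3, 1]
Stage 4 (AMPLIFY -1): 0*-1=0, 3*-1=-3, 3*-1=-3, 1*-1=-1 -> [0, -3, -3, -1]
Stage 5 (ABS): |0|=0, |-3|=3, |-3|=3, |-1|=1 -> [0, 3, 3, 1]
Stage 6 (DIFF): s[0]=0, 3-0=3, 3-3=0, 1-3=-2 -> [0, 3, 0, -2]
Output sum: 1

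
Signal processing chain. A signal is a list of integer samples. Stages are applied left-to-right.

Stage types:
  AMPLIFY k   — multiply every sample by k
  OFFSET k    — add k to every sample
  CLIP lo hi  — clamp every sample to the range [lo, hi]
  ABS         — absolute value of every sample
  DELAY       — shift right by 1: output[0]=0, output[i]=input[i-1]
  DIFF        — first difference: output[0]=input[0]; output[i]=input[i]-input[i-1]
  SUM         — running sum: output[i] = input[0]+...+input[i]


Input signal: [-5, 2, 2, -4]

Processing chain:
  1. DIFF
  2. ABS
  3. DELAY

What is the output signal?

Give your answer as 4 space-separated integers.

Answer: 0 5 7 0

Derivation:
Input: [-5, 2, 2, -4]
Stage 1 (DIFF): s[0]=-5, 2--5=7, 2-2=0, -4-2=-6 -> [-5, 7, 0, -6]
Stage 2 (ABS): |-5|=5, |7|=7, |0|=0, |-6|=6 -> [5, 7, 0, 6]
Stage 3 (DELAY): [0, 5, 7, 0] = [0, 5, 7, 0] -> [0, 5, 7, 0]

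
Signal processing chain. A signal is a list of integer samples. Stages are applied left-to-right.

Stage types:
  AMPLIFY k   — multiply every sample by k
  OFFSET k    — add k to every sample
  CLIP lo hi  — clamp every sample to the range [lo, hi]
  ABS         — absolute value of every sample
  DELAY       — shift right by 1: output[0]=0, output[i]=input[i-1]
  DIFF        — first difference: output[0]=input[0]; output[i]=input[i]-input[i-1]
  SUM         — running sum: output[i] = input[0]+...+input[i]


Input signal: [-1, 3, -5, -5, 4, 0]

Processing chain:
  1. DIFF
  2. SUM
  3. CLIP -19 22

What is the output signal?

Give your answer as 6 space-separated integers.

Input: [-1, 3, -5, -5, 4, 0]
Stage 1 (DIFF): s[0]=-1, 3--1=4, -5-3=-8, -5--5=0, 4--5=9, 0-4=-4 -> [-1, 4, -8, 0, 9, -4]
Stage 2 (SUM): sum[0..0]=-1, sum[0..1]=3, sum[0..2]=-5, sum[0..3]=-5, sum[0..4]=4, sum[0..5]=0 -> [-1, 3, -5, -5, 4, 0]
Stage 3 (CLIP -19 22): clip(-1,-19,22)=-1, clip(3,-19,22)=3, clip(-5,-19,22)=-5, clip(-5,-19,22)=-5, clip(4,-19,22)=4, clip(0,-19,22)=0 -> [-1, 3, -5, -5, 4, 0]

Answer: -1 3 -5 -5 4 0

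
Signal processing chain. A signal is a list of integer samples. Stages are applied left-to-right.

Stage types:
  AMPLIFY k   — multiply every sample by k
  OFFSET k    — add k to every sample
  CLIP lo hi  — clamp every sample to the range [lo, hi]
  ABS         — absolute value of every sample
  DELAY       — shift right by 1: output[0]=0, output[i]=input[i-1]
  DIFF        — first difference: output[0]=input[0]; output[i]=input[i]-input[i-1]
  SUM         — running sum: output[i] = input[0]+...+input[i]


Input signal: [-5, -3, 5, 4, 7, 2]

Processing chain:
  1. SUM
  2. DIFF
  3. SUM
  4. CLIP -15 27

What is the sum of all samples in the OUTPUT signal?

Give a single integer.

Input: [-5, -3, 5, 4, 7, 2]
Stage 1 (SUM): sum[0..0]=-5, sum[0..1]=-8, sum[0..2]=-3, sum[0..3]=1, sum[0..4]=8, sum[0..5]=10 -> [-5, -8, -3, 1, 8, 10]
Stage 2 (DIFF): s[0]=-5, -8--5=-3, -3--8=5, 1--3=4, 8-1=7, 10-8=2 -> [-5, -3, 5, 4, 7, 2]
Stage 3 (SUM): sum[0..0]=-5, sum[0..1]=-8, sum[0..2]=-3, sum[0..3]=1, sum[0..4]=8, sum[0..5]=10 -> [-5, -8, -3, 1, 8, 10]
Stage 4 (CLIP -15 27): clip(-5,-15,27)=-5, clip(-8,-15,27)=-8, clip(-3,-15,27)=-3, clip(1,-15,27)=1, clip(8,-15,27)=8, clip(10,-15,27)=10 -> [-5, -8, -3, 1, 8, 10]
Output sum: 3

Answer: 3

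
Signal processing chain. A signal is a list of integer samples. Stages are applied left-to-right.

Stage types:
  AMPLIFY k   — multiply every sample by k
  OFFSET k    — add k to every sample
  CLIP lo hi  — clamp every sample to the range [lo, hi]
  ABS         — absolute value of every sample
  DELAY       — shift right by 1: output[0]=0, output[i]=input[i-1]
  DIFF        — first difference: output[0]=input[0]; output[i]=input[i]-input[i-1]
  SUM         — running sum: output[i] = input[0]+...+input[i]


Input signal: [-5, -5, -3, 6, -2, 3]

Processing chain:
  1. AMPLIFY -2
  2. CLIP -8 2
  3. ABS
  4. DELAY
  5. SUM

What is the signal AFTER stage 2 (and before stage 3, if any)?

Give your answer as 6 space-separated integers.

Answer: 2 2 2 -8 2 -6

Derivation:
Input: [-5, -5, -3, 6, -2, 3]
Stage 1 (AMPLIFY -2): -5*-2=10, -5*-2=10, -3*-2=6, 6*-2=-12, -2*-2=4, 3*-2=-6 -> [10, 10, 6, -12, 4, -6]
Stage 2 (CLIP -8 2): clip(10,-8,2)=2, clip(10,-8,2)=2, clip(6,-8,2)=2, clip(-12,-8,2)=-8, clip(4,-8,2)=2, clip(-6,-8,2)=-6 -> [2, 2, 2, -8, 2, -6]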